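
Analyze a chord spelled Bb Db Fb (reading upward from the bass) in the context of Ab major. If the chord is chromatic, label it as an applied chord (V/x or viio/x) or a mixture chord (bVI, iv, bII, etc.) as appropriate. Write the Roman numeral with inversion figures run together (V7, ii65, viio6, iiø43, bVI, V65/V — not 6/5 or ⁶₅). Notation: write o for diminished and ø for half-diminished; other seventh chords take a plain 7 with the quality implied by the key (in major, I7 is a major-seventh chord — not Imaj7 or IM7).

The pitches Bb-Db-Fb form a diminished triad rooted on Bb.
Bb is the second degree of Ab major. This is the diminished supertonic triad, borrowed from the parallel minor.

iio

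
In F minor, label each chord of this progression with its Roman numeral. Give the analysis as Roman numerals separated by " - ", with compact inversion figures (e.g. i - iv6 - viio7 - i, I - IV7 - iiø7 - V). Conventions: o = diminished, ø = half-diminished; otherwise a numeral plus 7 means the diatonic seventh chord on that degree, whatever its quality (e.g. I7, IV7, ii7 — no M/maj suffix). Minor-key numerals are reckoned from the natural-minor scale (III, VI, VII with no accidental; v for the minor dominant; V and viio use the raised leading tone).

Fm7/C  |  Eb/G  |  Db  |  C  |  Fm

Fm7/C has root F, degree 1 in F minor, so i43.
Eb/G has root Eb, degree 7 in F minor, so VII6.
Db: root Db is the submediant; major triad there is VI.
C has root C, degree 5 in F minor, so V.
Fm has root F, degree 1 in F minor, so i.

i43 - VII6 - VI - V - i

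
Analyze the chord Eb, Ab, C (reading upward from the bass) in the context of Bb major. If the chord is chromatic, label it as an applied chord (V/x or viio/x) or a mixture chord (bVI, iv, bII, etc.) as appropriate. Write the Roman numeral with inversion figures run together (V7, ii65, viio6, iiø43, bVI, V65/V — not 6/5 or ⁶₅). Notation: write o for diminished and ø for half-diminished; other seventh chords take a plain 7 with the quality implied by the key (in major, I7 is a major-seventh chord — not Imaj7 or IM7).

bVII64

The pitches Ab-C-Eb form a major triad rooted on Ab.
Ab is the lowered seventh degree of Bb major (diatonic 7 would be A). This is a major triad on the lowered seventh degree (the subtonic), borrowed from the parallel minor.
With Eb in the bass the chord is in second inversion, so the figured bass is 64.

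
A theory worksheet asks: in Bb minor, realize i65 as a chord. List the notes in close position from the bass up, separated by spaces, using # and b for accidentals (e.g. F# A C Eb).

Db F Ab Bb

In Bb minor, the first degree is Bb, and the diatonic chord built there is a minor seventh chord.
That chord is spelled Bb-Db-F-Ab.
The figured bass 65 indicates first inversion, placing the third (Db) in the bass: Db-F-Ab-Bb.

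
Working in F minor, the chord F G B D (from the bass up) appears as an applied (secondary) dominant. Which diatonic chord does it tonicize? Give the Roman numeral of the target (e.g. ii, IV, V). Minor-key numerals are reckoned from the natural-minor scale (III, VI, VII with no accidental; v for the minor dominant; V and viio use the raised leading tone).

The chord is a dominant seventh chord on G.
A dominant resolves down a perfect fifth: G → C. In F minor, C is scale degree 5, i.e. V.

V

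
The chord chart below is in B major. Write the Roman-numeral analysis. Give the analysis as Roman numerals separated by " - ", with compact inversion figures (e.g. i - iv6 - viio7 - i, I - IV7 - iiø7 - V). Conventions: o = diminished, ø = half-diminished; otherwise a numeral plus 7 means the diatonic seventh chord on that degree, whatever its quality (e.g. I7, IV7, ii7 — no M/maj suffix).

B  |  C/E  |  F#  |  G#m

I - bII6 - V - vi

B: root B is the tonic; major triad there is I.
C/E is non-diatonic — a major triad on the lowered supertonic (C): the Neapolitan sixth, bII6 (third, E, in the bass — hence the 6).
F# has root F#, degree 5 in B major, so V.
G#m: root G# is the submediant; minor triad there is vi.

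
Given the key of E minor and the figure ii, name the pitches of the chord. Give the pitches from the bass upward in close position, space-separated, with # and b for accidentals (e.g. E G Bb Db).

ii is the minor supertonic, borrowed from the parallel major (the Dorian ii). In E minor that root is F#.
So the chord is F#-A-C#, a minor triad.

F# A C#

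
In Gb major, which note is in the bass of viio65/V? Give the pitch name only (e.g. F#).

Eb

The applied chord viio65/V is rooted on C: C-Eb-Gb-Bbb.
The figure 65 means first inversion — the third is in the bass.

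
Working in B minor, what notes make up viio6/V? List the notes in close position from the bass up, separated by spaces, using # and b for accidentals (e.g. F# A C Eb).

The slash marks an applied leading-tone chord: viio of V. In B minor, V is F#, so the leading tone to it is E#, a half step below.
Building a diminished triad on E# gives E#-G#-B.
With the 6 figure the chord is in first inversion; from the bass G# upward in close position it reads G#-B-E#.

G# B E#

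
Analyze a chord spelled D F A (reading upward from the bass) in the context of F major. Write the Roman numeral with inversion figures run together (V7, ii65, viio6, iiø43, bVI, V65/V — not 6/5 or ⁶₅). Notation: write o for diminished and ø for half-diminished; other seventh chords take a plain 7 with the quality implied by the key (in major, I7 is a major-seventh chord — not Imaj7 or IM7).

vi

Stacked in thirds the chord is D-F-A: a minor triad on D.
In F major, D is the submediant; the diatonic minor triad there is vi.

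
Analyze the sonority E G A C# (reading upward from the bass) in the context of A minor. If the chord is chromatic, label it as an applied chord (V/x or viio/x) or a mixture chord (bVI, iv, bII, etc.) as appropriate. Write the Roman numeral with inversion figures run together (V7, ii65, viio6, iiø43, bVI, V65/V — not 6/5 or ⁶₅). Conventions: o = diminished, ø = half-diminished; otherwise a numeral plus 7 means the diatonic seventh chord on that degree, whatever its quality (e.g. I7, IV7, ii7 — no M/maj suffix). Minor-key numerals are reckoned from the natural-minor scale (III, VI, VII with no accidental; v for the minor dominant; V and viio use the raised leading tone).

V43/iv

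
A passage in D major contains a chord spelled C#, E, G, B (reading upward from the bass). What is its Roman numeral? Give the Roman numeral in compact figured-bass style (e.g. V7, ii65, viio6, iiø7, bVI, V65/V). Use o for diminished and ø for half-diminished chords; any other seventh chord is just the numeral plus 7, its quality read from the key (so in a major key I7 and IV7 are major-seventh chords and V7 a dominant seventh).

viiø7

The pitches C#-E-G-B form a half-diminished seventh chord rooted on C#.
In D major, C# is the leading tone; the diatonic half-diminished seventh chord there is viiø7.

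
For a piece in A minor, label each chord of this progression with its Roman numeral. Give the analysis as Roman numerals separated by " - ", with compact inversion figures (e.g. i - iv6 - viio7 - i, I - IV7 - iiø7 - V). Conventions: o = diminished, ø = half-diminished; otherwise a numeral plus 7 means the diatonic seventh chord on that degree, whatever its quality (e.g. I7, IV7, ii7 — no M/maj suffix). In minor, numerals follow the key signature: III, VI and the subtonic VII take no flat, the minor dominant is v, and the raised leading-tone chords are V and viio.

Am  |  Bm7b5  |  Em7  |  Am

Am has root A, degree 1 in A minor, so i.
Bm7b5 has root B, degree 2 in A minor, so iiø7.
Em7: root E is the dominant; minor seventh chord there is v7.
Am has root A, degree 1 in A minor, so i.

i - iiø7 - v7 - i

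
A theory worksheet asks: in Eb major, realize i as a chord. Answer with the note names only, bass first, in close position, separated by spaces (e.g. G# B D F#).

i is the minor tonic, borrowed from the parallel minor. In Eb major that root is Eb.
So the chord is Eb-Gb-Bb, a minor triad.

Eb Gb Bb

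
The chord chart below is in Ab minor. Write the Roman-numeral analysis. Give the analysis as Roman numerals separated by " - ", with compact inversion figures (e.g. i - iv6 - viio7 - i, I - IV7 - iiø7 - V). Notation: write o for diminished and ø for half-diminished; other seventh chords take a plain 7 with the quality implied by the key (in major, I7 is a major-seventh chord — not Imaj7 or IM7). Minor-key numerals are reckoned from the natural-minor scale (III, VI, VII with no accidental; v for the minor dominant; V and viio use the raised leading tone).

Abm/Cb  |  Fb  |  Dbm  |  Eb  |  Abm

Abm/Cb has root Ab, degree 1 in Ab minor, so i6.
Fb has root Fb, degree 6 in Ab minor, so VI.
Dbm has root Db, degree 4 in Ab minor, so iv.
Eb: major triad on Eb = scale degree 5 → V.
Abm: minor triad on Ab = scale degree 1 → i.

i6 - VI - iv - V - i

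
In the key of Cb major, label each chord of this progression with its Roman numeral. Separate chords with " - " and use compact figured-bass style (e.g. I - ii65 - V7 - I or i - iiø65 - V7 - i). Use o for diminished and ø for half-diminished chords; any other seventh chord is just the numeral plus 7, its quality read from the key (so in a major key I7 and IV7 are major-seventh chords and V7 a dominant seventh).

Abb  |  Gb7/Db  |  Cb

bVI - V43 - I

Abb: major triad on Abb — chromatic; bVI (borrowed from the parallel minor).
Gb7/Db has root Gb, degree 5 in Cb major, so V43.
Cb: major triad on Cb = scale degree 1 → I.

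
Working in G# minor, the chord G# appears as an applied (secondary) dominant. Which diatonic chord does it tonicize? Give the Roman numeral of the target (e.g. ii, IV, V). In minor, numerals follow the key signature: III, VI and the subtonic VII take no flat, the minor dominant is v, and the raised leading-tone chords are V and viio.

iv

The chord is a major triad on G#.
A dominant resolves down a perfect fifth: G# → C#. In G# minor, C# is scale degree 4, i.e. iv.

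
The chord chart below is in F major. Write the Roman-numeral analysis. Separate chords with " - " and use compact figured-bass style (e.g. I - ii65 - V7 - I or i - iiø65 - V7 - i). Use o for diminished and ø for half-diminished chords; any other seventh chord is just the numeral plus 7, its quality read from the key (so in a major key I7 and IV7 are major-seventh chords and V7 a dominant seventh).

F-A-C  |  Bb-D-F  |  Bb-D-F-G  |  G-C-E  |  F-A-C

I - IV - ii65 - V64 - I

F-A-C has root F, degree 1 in F major, so I.
Bb-D-F has root Bb, degree 4 in F major, so IV.
Bb-D-F-G: minor seventh chord on G = scale degree 2 → ii65.
G-C-E: major triad on C = scale degree 5 → V64.
F-A-C: root F is the tonic; major triad there is I.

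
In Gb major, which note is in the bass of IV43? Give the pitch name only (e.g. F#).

IV in Gb major has root Cb; the chord is Cb-Eb-Gb-Bb.
The figure 43 means second inversion — the fifth is in the bass.

Gb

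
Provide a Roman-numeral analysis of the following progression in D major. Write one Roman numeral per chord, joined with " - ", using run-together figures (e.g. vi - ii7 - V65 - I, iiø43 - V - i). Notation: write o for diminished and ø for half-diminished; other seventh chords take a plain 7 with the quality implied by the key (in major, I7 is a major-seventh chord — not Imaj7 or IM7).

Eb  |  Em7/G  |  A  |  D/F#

Eb: major triad on Eb — chromatic; Eb is the lowered second degree, so this is the Neapolitan chord, bII.
Em7/G has root E, degree 2 in D major, so ii65.
A: root A is the dominant; major triad there is V.
D/F#: root D is the tonic; major triad there is I6.

bII - ii65 - V - I6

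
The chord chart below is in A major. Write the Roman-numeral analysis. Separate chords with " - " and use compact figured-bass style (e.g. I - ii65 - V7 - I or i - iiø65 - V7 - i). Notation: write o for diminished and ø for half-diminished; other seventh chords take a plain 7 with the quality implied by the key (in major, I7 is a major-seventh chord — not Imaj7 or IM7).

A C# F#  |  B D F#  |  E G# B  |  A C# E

A-C#-F#: minor triad on F# = scale degree 6 → vi6.
B-D-F#: root B is the supertonic; minor triad there is ii.
E-G#-B: major triad on E = scale degree 5 → V.
A-C#-E: root A is the tonic; major triad there is I.

vi6 - ii - V - I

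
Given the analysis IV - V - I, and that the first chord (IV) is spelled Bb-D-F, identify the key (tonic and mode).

F major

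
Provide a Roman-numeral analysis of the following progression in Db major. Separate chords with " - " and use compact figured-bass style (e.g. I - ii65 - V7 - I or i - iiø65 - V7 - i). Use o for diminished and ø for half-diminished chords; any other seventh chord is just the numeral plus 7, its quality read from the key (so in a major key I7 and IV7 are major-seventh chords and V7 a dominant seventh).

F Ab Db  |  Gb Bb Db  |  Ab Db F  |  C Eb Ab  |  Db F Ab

F-Ab-Db: major triad on Db = scale degree 1 → I6.
Gb-Bb-Db has root Gb, degree 4 in Db major, so IV.
Ab-Db-F: major triad on Db = scale degree 1 → I64.
C-Eb-Ab: major triad on Ab = scale degree 5 → V6.
Db-F-Ab: major triad on Db = scale degree 1 → I.

I6 - IV - I64 - V6 - I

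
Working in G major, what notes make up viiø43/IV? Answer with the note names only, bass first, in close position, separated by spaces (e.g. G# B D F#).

F A B D

viiø43/IV is a secondary leading-tone chord. The target IV is C in G major; the applied chord is rooted a semitone below, on B.
Building a half-diminished seventh chord on B gives B-D-F-A.
The figured bass 43 indicates second inversion, placing the fifth (F) in the bass: F-A-B-D.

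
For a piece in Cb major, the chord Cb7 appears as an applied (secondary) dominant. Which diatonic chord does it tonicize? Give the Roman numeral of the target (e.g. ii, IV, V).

IV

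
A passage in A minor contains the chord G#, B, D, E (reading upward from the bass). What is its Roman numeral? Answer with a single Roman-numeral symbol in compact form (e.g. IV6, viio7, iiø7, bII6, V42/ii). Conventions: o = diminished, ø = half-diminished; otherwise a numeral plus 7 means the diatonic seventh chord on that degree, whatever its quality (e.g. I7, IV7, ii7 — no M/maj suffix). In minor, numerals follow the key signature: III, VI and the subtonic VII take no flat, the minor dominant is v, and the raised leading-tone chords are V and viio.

V65

Stacked in thirds the chord is E-G#-B-D: a dominant seventh chord on E.
In A minor, E is the dominant; the diatonic dominant seventh chord there is V7.
With G# in the bass the chord is in first inversion, so the figured bass is 65.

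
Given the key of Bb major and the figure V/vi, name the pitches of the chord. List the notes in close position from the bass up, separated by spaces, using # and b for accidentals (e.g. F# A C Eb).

D F# A

The slash means an applied dominant: we want the dominant of vi. In Bb major, vi is G minor, and its dominant is built on D.
Building a major triad on D gives D-F#-A.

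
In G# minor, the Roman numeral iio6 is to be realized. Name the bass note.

C#

iio in G# minor has root A#; the chord is A#-C#-E.
The figure 6 means first inversion — the third is in the bass.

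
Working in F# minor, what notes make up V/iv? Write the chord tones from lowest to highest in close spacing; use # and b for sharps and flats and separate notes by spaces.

The slash means an applied dominant: we want the dominant of iv. In F# minor, iv is B minor, and its dominant is built on F#.
Building a major triad on F# gives F#-A#-C#.

F# A# C#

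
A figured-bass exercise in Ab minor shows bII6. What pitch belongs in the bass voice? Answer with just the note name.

Db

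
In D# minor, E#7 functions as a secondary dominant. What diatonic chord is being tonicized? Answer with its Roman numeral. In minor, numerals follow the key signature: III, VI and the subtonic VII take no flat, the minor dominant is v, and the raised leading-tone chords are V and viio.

The chord is a dominant seventh chord on E#.
A dominant resolves down a perfect fifth: E# → A#. In D# minor, A# is scale degree 5, i.e. V.

V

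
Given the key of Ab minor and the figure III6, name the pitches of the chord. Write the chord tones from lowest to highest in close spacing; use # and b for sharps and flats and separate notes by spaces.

Eb Gb Cb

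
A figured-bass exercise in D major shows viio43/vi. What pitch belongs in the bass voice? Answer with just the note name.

The applied chord viio43/vi is rooted on A#: A#-C#-E-G.
The figure 43 means second inversion — the fifth is in the bass.

E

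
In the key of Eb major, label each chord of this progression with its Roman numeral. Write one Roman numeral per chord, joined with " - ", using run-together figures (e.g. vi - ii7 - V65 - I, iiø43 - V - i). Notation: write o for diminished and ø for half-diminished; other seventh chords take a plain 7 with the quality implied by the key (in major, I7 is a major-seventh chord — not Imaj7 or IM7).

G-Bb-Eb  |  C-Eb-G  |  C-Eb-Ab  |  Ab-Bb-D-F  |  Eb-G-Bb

I6 - vi - IV6 - V42 - I

G-Bb-Eb: root Eb is the tonic; major triad there is I6.
C-Eb-G: root C is the submediant; minor triad there is vi.
C-Eb-Ab: root Ab is the subdominant; major triad there is IV6.
Ab-Bb-D-F has root Bb, degree 5 in Eb major, so V42.
Eb-G-Bb has root Eb, degree 1 in Eb major, so I.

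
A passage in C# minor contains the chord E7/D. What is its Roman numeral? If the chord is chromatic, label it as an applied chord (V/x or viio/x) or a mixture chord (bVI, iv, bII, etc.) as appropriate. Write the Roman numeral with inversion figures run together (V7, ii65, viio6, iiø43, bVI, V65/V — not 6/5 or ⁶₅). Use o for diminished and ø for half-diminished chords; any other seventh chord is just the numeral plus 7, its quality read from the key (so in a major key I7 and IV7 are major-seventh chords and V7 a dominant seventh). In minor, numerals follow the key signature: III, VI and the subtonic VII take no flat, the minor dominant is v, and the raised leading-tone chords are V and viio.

V42/VI

The pitches E-G#-B-D form a dominant seventh chord rooted on E.
E is not a diatonic chord root with this quality in C# minor, but it lies a perfect fifth above A (VI), so the chord functions as an applied dominant of VI.
With D in the bass the chord is in third inversion, so the figured bass is 42.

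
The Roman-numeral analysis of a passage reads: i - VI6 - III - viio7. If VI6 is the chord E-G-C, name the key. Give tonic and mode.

The chord C/E is a major triad rooted on C; its label is VI6.
If C is scale degree 6 and the mode makes that degree carry a major triad, the tonic is E and the mode is minor.

E minor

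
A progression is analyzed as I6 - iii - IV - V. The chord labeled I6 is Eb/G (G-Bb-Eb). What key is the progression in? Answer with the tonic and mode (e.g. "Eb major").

Eb major

The chord Eb/G is a major triad rooted on Eb; its label is I6.
If Eb is scale degree 1 and the mode makes that degree carry a major triad, the tonic is Eb and the mode is major.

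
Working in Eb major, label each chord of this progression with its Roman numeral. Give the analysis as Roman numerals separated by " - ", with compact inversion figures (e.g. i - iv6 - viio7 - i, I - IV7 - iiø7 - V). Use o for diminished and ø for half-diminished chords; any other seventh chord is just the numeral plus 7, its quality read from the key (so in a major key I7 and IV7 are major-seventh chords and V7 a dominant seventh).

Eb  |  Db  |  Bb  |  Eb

I - bVII - V - I

Eb: root Eb is the tonic; major triad there is I.
Db: major triad on Db — chromatic; bVII (borrowed from the parallel minor).
Bb has root Bb, degree 5 in Eb major, so V.
Eb has root Eb, degree 1 in Eb major, so I.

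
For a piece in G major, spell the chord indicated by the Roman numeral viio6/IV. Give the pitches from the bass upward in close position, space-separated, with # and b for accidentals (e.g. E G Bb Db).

The slash marks an applied leading-tone chord: viio of IV. In G major, IV is C, so the leading tone to it is B, a half step below.
Building a diminished triad on B gives B-D-F.
The figured bass 6 indicates first inversion, placing the third (D) in the bass: D-F-B.

D F B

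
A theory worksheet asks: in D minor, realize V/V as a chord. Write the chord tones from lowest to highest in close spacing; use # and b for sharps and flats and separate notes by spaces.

E G# B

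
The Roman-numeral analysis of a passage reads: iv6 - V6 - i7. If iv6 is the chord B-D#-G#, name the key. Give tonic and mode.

D# minor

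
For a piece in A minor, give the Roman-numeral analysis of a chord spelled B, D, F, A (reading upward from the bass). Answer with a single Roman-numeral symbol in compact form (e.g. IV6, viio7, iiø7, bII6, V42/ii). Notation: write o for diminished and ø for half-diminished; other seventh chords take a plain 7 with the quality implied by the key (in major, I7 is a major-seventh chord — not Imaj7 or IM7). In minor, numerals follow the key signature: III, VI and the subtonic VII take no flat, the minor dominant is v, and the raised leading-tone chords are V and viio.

iiø7

Stacked in thirds the chord is B-D-F-A: a half-diminished seventh chord on B.
In A minor, B is the supertonic; the diatonic half-diminished seventh chord there is iiø7.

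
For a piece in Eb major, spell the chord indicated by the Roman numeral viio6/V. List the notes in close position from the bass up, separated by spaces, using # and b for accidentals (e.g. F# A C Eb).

C Eb A

The slash marks an applied leading-tone chord: viio of V. In Eb major, V is Bb, so the leading tone to it is A, a half step below.
Building a diminished triad on A gives A-C-Eb.
The figured bass 6 indicates first inversion, placing the third (C) in the bass: C-Eb-A.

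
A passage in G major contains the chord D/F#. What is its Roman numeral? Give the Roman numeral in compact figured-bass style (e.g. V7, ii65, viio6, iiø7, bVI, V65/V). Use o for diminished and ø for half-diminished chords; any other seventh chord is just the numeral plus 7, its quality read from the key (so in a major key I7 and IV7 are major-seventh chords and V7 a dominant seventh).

V6

The pitches D-F#-A form a major triad rooted on D.
In G major, D is the dominant; the diatonic major triad there is V.
With F# in the bass the chord is in first inversion, so the figured bass is 6.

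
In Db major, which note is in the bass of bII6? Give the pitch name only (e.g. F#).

Gb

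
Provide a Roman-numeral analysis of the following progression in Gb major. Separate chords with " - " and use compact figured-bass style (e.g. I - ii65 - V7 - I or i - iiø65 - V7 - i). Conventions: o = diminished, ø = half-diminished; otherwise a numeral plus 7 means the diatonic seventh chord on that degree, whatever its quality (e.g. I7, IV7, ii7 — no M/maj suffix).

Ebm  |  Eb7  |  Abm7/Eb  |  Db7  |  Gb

Ebm: root Eb is the submediant; minor triad there is vi.
Eb7: a dominant seventh chord on Eb, the applied dominant of ii → V7/ii.
Abm7/Eb has root Ab, degree 2 in Gb major, so ii43.
Db7: dominant seventh chord on Db = scale degree 5 → V7.
Gb: root Gb is the tonic; major triad there is I.

vi - V7/ii - ii43 - V7 - I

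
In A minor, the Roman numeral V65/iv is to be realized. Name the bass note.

C#

The applied chord V65/iv is rooted on A: A-C#-E-G.
The figure 65 means first inversion — the third is in the bass.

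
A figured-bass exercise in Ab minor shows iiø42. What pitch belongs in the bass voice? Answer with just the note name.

Ab

iiø in Ab minor has root Bb; the chord is Bb-Db-Fb-Ab.
The figure 42 means third inversion — the seventh is in the bass.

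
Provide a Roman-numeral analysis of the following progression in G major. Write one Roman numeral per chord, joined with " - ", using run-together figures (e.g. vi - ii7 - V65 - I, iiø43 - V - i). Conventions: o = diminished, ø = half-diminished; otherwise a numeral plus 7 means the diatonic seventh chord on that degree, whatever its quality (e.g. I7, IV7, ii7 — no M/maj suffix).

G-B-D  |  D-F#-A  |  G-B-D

I - V - I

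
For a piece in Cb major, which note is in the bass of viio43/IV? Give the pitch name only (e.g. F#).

Bbb

The applied chord viio43/IV is rooted on Eb: Eb-Gb-Bbb-Dbb.
The figure 43 means second inversion — the fifth is in the bass.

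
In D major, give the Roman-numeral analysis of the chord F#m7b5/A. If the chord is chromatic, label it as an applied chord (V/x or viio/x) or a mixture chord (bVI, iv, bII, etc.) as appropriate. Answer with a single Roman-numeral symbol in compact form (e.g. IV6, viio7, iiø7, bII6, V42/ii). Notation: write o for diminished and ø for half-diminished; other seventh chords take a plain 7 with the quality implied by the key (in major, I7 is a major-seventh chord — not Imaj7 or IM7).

Stacked in thirds the chord is F#-A-C-E: a half-diminished seventh chord on F#.
F# sits a half step below G (IV in D major); a diminished chord there is the applied leading-tone chord of IV.
With A in the bass the chord is in first inversion, so the figured bass is 65.

viiø65/IV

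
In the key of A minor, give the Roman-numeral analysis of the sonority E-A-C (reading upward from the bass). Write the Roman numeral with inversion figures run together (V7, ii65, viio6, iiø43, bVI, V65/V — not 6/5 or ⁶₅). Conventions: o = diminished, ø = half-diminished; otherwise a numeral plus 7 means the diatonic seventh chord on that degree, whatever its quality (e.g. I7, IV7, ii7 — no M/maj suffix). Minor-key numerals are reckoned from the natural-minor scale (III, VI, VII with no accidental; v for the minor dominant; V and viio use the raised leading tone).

i64

Stacked in thirds the chord is A-C-E: a minor triad on A.
In A minor, A is the tonic; the diatonic minor triad there is i.
With E in the bass the chord is in second inversion, so the figured bass is 64.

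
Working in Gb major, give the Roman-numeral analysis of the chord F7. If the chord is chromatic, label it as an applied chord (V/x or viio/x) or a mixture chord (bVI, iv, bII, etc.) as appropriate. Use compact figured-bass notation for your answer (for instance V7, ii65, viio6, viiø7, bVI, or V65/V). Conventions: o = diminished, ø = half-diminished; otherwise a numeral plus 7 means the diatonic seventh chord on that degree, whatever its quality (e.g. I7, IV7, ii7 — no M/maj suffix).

V7/iii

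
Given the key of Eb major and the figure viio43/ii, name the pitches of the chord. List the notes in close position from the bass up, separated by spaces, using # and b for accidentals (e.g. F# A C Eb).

Bb Db E G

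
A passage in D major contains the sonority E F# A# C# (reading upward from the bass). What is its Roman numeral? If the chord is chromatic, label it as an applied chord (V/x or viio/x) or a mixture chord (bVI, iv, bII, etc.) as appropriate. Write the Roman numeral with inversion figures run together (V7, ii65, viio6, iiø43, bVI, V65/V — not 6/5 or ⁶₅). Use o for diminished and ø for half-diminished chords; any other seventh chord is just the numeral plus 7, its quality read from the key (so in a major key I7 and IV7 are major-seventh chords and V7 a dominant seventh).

Stacked in thirds the chord is F#-A#-C#-E: a dominant seventh chord on F#.
F# is not a diatonic chord root with this quality in D major, but it lies a perfect fifth above B (vi), so the chord functions as an applied dominant of vi.
With E in the bass the chord is in third inversion, so the figured bass is 42.

V42/vi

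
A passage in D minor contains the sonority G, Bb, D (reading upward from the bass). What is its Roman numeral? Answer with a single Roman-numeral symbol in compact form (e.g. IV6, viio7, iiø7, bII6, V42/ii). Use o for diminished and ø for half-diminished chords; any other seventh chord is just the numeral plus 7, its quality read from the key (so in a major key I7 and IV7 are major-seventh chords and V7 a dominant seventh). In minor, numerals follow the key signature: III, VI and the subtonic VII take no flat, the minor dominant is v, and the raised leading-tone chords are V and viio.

Stacked in thirds the chord is G-Bb-D: a minor triad on G.
In D minor, G is the subdominant; the diatonic minor triad there is iv.

iv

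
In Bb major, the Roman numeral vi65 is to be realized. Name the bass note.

vi in Bb major has root G; the chord is G-Bb-D-F.
The figure 65 means first inversion — the third is in the bass.

Bb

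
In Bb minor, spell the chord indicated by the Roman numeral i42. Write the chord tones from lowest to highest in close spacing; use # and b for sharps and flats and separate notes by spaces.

Ab Bb Db F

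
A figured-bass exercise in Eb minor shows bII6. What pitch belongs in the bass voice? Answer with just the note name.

Ab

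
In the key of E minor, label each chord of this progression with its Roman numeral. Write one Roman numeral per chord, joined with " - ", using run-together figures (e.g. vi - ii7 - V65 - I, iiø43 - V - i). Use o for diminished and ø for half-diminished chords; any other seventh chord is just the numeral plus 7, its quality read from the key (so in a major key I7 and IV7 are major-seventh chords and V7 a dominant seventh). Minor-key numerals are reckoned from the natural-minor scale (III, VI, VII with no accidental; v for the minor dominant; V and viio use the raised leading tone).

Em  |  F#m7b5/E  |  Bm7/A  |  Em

i - iiø42 - v42 - i

Em: root E is the tonic; minor triad there is i.
F#m7b5/E has root F#, degree 2 in E minor, so iiø42.
Bm7/A: root B is the dominant; minor seventh chord there is v42.
Em: root E is the tonic; minor triad there is i.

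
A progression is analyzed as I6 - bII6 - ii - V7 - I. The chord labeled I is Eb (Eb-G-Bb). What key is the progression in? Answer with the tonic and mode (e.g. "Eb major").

Eb major

I is given as Eb-G-Bb — a major triad with root Eb.
If Eb is scale degree 1 and the mode makes that degree carry a major triad, the tonic is Eb and the mode is major.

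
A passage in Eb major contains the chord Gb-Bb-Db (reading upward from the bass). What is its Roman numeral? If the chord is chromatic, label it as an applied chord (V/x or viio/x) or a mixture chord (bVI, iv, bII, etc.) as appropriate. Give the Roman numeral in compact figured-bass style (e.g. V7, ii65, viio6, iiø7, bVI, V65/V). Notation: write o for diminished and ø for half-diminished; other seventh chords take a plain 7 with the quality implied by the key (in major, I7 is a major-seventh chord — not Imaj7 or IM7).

bIII

The pitches Gb-Bb-Db form a major triad rooted on Gb.
Gb is the lowered third degree of Eb major (diatonic 3 would be G). This is a major triad on the lowered third degree, borrowed from the parallel minor.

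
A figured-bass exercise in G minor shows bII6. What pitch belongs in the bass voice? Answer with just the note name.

C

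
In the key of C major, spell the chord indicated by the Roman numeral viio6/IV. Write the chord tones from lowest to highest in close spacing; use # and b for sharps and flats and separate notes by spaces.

G Bb E

viio6/IV is a secondary leading-tone chord. The target IV is F in C major; the applied chord is rooted a semitone below, on E.
Building a diminished triad on E gives E-G-Bb.
The figured bass 6 indicates first inversion, placing the third (G) in the bass: G-Bb-E.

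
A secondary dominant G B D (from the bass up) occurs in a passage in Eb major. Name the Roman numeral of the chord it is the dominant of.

vi

The chord is a major triad on G.
A dominant resolves down a perfect fifth: G → C. In Eb major, C is scale degree 6, i.e. vi.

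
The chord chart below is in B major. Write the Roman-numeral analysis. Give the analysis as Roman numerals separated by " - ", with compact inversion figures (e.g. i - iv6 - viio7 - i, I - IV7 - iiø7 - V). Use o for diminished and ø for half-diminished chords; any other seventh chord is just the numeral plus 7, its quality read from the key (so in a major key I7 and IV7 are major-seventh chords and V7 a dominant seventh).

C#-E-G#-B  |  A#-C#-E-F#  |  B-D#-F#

C#-E-G#-B: root C# is the supertonic; minor seventh chord there is ii7.
A#-C#-E-F#: root F# is the dominant; dominant seventh chord there is V65.
B-D#-F# has root B, degree 1 in B major, so I.

ii7 - V65 - I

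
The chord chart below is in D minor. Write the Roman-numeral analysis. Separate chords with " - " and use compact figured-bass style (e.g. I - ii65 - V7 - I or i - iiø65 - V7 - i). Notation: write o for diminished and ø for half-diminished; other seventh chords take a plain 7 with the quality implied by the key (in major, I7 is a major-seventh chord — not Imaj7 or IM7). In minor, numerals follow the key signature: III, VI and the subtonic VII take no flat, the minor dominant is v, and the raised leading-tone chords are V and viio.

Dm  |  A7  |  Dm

Dm: root D is the tonic; minor triad there is i.
A7: root A is the dominant; dominant seventh chord there is V7.
Dm: root D is the tonic; minor triad there is i.

i - V7 - i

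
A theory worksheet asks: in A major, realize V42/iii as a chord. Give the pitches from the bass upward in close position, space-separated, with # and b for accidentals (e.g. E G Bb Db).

F# G# B# D#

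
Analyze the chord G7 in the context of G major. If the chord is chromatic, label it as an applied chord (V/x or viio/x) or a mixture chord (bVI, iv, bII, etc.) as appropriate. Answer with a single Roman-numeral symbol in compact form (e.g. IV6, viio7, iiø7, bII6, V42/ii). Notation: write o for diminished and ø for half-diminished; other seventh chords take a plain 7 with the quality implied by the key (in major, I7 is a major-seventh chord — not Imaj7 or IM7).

Stacked in thirds the chord is G-B-D-F: a dominant seventh chord on G.
G is not a diatonic chord root with this quality in G major, but it lies a perfect fifth above C (IV), so the chord functions as an applied dominant of IV.

V7/IV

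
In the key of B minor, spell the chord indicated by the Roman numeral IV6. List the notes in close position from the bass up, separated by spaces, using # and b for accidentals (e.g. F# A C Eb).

G# B E

Scale degree 4 in B minor is E; here the chord built on it is altered to a major triad. IV6 is the major subdominant, borrowed from the parallel major.
So the chord is E-G#-B, a major triad.
With the 6 figure the chord is in first inversion; from the bass G# upward in close position it reads G#-B-E.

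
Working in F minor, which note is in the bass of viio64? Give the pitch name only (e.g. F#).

Bb

viio in F minor has root E; the chord is E-G-Bb.
The figure 64 means second inversion — the fifth is in the bass.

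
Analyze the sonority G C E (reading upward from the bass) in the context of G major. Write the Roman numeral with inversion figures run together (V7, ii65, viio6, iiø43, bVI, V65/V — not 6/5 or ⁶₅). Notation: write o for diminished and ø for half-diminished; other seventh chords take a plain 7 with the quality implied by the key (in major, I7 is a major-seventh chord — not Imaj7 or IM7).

IV64

The pitches C-E-G form a major triad rooted on C.
C is scale degree 4 in G major, and a major triad on that degree is written IV.
With G in the bass the chord is in second inversion, so the figured bass is 64.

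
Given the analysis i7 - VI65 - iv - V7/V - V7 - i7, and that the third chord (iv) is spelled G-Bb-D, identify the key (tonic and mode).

D minor

The chord Gm is a minor triad rooted on G; its label is iv.
iv on G implies G is the subdominant; that puts the tonic at D, and the lowercase numeral fits minor mode.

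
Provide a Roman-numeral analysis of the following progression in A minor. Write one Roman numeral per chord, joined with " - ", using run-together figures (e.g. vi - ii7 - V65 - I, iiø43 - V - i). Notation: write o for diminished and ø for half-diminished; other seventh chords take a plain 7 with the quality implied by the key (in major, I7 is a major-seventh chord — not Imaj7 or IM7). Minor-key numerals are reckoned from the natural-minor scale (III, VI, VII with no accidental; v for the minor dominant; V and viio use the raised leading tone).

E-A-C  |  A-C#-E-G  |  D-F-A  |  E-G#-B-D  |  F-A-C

i64 - V7/iv - iv - V7 - VI

E-A-C has root A, degree 1 in A minor, so i64.
A-C#-E-G is the secondary dominant of iv (dominant seventh chord on A): V7/iv.
D-F-A has root D, degree 4 in A minor, so iv.
E-G#-B-D: root E is the dominant; dominant seventh chord there is V7.
F-A-C: major triad on F = scale degree 6 → VI.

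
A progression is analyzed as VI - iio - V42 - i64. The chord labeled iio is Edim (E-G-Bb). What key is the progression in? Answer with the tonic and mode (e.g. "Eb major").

The anchor chord is a diminished triad on E, labeled iio.
Counting down one scale step from E places the tonic on D; a diminished triad on degree 2 is diatonic only in minor.

D minor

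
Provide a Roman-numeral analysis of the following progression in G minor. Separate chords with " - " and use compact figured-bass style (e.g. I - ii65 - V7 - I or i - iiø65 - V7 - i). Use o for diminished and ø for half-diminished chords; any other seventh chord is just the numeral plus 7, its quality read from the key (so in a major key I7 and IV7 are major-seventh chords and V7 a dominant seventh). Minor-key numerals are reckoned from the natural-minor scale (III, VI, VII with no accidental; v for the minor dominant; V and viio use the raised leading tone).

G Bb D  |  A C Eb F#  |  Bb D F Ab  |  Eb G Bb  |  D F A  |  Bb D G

i - viio65 - V7/VI - VI - v - i6

G-Bb-D has root G, degree 1 in G minor, so i.
A-C-Eb-F#: root F# is the leading tone; fully diminished seventh chord there is viio65.
Bb-D-F-Ab: chromatic; Bb is V of VI, so V7/VI.
Eb-G-Bb has root Eb, degree 6 in G minor, so VI.
D-F-A: root D is the dominant; minor triad there is v.
Bb-D-G: minor triad on G = scale degree 1 → i6.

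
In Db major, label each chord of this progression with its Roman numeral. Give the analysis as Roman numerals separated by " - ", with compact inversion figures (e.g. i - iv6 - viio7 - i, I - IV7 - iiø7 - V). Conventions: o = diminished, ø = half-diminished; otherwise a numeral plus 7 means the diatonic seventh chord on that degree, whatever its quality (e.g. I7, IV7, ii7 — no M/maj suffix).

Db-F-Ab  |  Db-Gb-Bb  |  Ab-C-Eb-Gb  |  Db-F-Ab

Db-F-Ab: root Db is the tonic; major triad there is I.
Db-Gb-Bb: root Gb is the subdominant; major triad there is IV64.
Ab-C-Eb-Gb: dominant seventh chord on Ab = scale degree 5 → V7.
Db-F-Ab: major triad on Db = scale degree 1 → I.

I - IV64 - V7 - I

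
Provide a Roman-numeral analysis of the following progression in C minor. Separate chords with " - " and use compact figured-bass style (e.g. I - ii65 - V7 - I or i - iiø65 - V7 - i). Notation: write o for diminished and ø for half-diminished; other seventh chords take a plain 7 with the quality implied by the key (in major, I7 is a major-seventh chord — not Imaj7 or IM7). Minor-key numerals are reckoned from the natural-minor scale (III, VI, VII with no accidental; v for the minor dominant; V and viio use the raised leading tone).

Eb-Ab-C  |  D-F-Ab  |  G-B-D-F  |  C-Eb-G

Eb-Ab-C: major triad on Ab = scale degree 6 → VI64.
D-F-Ab: diminished triad on D = scale degree 2 → iio.
G-B-D-F: dominant seventh chord on G = scale degree 5 → V7.
C-Eb-G has root C, degree 1 in C minor, so i.

VI64 - iio - V7 - i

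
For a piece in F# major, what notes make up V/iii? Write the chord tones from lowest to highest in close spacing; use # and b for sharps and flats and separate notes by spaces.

The slash means an applied dominant: we want the dominant of iii. In F# major, iii is A# minor, and its dominant is built on E#.
Building a major triad on E# gives E#-G##-B#.

E# G## B#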